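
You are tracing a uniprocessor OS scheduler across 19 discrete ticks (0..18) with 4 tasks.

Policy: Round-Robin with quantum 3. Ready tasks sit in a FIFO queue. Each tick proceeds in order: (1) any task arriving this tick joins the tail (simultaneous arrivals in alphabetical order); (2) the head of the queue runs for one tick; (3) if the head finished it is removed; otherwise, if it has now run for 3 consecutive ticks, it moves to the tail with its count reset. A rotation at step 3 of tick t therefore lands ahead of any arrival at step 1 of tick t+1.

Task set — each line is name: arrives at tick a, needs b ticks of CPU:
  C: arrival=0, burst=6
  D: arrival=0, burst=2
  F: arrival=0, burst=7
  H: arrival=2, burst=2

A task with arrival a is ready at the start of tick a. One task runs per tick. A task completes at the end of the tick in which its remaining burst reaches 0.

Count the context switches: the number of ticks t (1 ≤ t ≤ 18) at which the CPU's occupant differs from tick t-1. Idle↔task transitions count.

context switches = 6

t=0: queue=[C,D,F] q_used=0 → run C
t=1: queue=[C,D,F] q_used=1 → run C
t=2: queue=[C,D,F,H] q_used=2 → run C
t=3: queue=[D,F,H,C] q_used=0 → run D
t=4: queue=[D,F,H,C] q_used=1 → run D
t=5: queue=[F,H,C] q_used=0 → run F
t=6: queue=[F,H,C] q_used=1 → run F
t=7: queue=[F,H,C] q_used=2 → run F
t=8: queue=[H,C,F] q_used=0 → run H
t=9: queue=[H,C,F] q_used=1 → run H
t=10: queue=[C,F] q_used=0 → run C
t=11: queue=[C,F] q_used=1 → run C
t=12: queue=[C,F] q_used=2 → run C
t=13: queue=[F] q_used=0 → run F
t=14: queue=[F] q_used=1 → run F
t=15: queue=[F] q_used=2 → run F
t=16: queue=[F] q_used=0 → run F
t=17: (idle)
t=18: (idle)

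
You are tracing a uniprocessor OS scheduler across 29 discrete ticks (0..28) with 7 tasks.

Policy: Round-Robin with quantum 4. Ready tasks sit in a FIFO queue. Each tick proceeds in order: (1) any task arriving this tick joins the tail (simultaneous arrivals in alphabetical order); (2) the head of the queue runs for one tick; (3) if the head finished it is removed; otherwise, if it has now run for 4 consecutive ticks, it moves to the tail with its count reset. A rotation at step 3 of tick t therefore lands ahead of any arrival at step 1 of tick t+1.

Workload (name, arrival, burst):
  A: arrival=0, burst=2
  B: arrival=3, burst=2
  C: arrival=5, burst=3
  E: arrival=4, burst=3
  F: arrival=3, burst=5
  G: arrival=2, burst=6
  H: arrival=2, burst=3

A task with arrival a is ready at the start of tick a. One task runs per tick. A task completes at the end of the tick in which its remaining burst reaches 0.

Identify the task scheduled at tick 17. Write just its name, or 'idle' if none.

t=0: queue=[A] q_used=0 → run A
t=1: queue=[A] q_used=1 → run A
t=2: queue=[G,H] q_used=0 → run G
t=3: queue=[G,H,B,F] q_used=1 → run G
t=4: queue=[G,H,B,F,E] q_used=2 → run G
t=5: queue=[G,H,B,F,E,C] q_used=3 → run G
t=6: queue=[H,B,F,E,C,G] q_used=0 → run H
t=7: queue=[H,B,F,E,C,G] q_used=1 → run H
t=8: queue=[H,B,F,E,C,G] q_used=2 → run H
t=9: queue=[B,F,E,C,G] q_used=0 → run B
t=10: queue=[B,F,E,C,G] q_used=1 → run B
t=11: queue=[F,E,C,G] q_used=0 → run F
t=12: queue=[F,E,C,G] q_used=1 → run F
t=13: queue=[F,E,C,G] q_used=2 → run F
t=14: queue=[F,E,C,G] q_used=3 → run F
t=15: queue=[E,C,G,F] q_used=0 → run E
t=16: queue=[E,C,G,F] q_used=1 → run E
t=17: queue=[E,C,G,F] q_used=2 → run E
t=18: queue=[C,G,F] q_used=0 → run C
t=19: queue=[C,G,F] q_used=1 → run C
t=20: queue=[C,G,F] q_used=2 → run C
t=21: queue=[G,F] q_used=0 → run G
t=22: queue=[G,F] q_used=1 → run G
t=23: queue=[F] q_used=0 → run F
t=24: (idle)
t=25: (idle)
t=26: (idle)
t=27: (idle)
t=28: (idle)

running at tick 17 = E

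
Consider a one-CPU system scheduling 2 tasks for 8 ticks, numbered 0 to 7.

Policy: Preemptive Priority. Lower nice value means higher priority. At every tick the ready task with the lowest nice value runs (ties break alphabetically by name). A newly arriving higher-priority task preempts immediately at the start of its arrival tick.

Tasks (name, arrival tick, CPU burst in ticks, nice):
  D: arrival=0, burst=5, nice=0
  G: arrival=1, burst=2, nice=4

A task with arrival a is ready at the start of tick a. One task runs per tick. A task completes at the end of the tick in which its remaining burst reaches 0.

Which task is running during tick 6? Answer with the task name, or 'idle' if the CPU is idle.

running at tick 6 = G

t=0: ready={D} → run D
t=1: ready={D,G} → run D
t=2: ready={D,G} → run D
t=3: ready={D,G} → run D
t=4: ready={D,G} → run D
t=5: ready={G} → run G
t=6: ready={G} → run G
t=7: (idle)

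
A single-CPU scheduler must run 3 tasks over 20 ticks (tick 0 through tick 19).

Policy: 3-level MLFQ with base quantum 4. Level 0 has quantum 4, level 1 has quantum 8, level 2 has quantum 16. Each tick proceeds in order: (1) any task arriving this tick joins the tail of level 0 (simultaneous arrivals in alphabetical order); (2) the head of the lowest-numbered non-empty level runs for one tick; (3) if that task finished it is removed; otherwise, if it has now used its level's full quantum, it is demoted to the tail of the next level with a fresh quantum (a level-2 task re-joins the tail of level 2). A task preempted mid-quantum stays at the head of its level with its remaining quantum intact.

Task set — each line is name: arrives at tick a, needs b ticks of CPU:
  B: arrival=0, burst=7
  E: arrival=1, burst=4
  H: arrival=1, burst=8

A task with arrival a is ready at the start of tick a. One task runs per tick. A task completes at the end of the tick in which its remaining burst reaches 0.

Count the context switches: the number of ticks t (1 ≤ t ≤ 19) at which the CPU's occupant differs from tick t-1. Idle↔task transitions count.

context switches = 5

t=0: L0/L1/L2 = B/-/- → run B
t=1: L0/L1/L2 = BEH/-/- → run B
t=2: L0/L1/L2 = BEH/-/- → run B
t=3: L0/L1/L2 = BEH/-/- → run B
t=4: L0/L1/L2 = EH/B/- → run E
t=5: L0/L1/L2 = EH/B/- → run E
t=6: L0/L1/L2 = EH/B/- → run E
t=7: L0/L1/L2 = EH/B/- → run E
t=8: L0/L1/L2 = H/B/- → run H
t=9: L0/L1/L2 = H/B/- → run H
t=10: L0/L1/L2 = H/B/- → run H
t=11: L0/L1/L2 = H/B/- → run H
t=12: L0/L1/L2 = -/BH/- → run B
t=13: L0/L1/L2 = -/BH/- → run B
t=14: L0/L1/L2 = -/BH/- → run B
t=15: L0/L1/L2 = -/H/- → run H
t=16: L0/L1/L2 = -/H/- → run H
t=17: L0/L1/L2 = -/H/- → run H
t=18: L0/L1/L2 = -/H/- → run H
t=19: (idle)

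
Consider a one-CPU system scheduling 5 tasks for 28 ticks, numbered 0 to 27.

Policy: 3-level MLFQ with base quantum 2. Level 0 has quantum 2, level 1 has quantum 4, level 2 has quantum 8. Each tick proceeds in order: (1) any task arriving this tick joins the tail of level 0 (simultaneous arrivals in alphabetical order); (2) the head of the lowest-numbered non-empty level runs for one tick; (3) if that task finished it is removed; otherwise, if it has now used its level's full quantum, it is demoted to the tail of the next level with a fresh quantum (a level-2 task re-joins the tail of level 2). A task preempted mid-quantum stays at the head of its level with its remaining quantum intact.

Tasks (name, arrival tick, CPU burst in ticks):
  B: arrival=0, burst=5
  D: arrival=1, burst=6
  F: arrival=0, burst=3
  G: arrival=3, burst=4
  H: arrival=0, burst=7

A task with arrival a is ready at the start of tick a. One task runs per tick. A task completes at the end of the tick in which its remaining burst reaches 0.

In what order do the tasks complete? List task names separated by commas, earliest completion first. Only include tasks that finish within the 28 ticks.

t=0: L0/L1/L2 = BFH/-/- → run B
t=1: L0/L1/L2 = BFHD/-/- → run B
t=2: L0/L1/L2 = FHD/B/- → run F
t=3: L0/L1/L2 = FHDG/B/- → run F
t=4: L0/L1/L2 = HDG/BF/- → run H
t=5: L0/L1/L2 = HDG/BF/- → run H
t=6: L0/L1/L2 = DG/BFH/- → run D
t=7: L0/L1/L2 = DG/BFH/- → run D
t=8: L0/L1/L2 = G/BFHD/- → run G
t=9: L0/L1/L2 = G/BFHD/- → run G
t=10: L0/L1/L2 = -/BFHDG/- → run B
t=11: L0/L1/L2 = -/BFHDG/- → run B
t=12: L0/L1/L2 = -/BFHDG/- → run B
t=13: L0/L1/L2 = -/FHDG/- → run F
t=14: L0/L1/L2 = -/HDG/- → run H
t=15: L0/L1/L2 = -/HDG/- → run H
t=16: L0/L1/L2 = -/HDG/- → run H
t=17: L0/L1/L2 = -/HDG/- → run H
t=18: L0/L1/L2 = -/DG/H → run D
t=19: L0/L1/L2 = -/DG/H → run D
t=20: L0/L1/L2 = -/DG/H → run D
t=21: L0/L1/L2 = -/DG/H → run D
t=22: L0/L1/L2 = -/G/H → run G
t=23: L0/L1/L2 = -/G/H → run G
t=24: L0/L1/L2 = -/-/H → run H
t=25: (idle)
t=26: (idle)
t=27: (idle)

completion order = B, F, D, G, H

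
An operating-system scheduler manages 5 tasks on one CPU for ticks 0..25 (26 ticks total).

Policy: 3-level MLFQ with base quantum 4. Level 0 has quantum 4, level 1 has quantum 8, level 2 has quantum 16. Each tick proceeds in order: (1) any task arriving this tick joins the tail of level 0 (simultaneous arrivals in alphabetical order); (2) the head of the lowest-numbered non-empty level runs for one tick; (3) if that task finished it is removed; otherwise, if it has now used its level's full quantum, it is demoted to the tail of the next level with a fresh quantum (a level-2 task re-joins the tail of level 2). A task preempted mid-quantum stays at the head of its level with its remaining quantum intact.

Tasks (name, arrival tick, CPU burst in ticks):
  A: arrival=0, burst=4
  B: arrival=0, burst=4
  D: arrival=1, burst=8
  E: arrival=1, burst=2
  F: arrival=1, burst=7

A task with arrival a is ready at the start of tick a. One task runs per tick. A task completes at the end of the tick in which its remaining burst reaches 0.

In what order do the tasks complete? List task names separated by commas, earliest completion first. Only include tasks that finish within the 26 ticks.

completion order = A, B, E, D, F

t=0: L0/L1/L2 = AB/-/- → run A
t=1: L0/L1/L2 = ABDEF/-/- → run A
t=2: L0/L1/L2 = ABDEF/-/- → run A
t=3: L0/L1/L2 = ABDEF/-/- → run A
t=4: L0/L1/L2 = BDEF/-/- → run B
t=5: L0/L1/L2 = BDEF/-/- → run B
t=6: L0/L1/L2 = BDEF/-/- → run B
t=7: L0/L1/L2 = BDEF/-/- → run B
t=8: L0/L1/L2 = DEF/-/- → run D
t=9: L0/L1/L2 = DEF/-/- → run D
t=10: L0/L1/L2 = DEF/-/- → run D
t=11: L0/L1/L2 = DEF/-/- → run D
t=12: L0/L1/L2 = EF/D/- → run E
t=13: L0/L1/L2 = EF/D/- → run E
t=14: L0/L1/L2 = F/D/- → run F
t=15: L0/L1/L2 = F/D/- → run F
t=16: L0/L1/L2 = F/D/- → run F
t=17: L0/L1/L2 = F/D/- → run F
t=18: L0/L1/L2 = -/DF/- → run D
t=19: L0/L1/L2 = -/DF/- → run D
t=20: L0/L1/L2 = -/DF/- → run D
t=21: L0/L1/L2 = -/DF/- → run D
t=22: L0/L1/L2 = -/F/- → run F
t=23: L0/L1/L2 = -/F/- → run F
t=24: L0/L1/L2 = -/F/- → run F
t=25: (idle)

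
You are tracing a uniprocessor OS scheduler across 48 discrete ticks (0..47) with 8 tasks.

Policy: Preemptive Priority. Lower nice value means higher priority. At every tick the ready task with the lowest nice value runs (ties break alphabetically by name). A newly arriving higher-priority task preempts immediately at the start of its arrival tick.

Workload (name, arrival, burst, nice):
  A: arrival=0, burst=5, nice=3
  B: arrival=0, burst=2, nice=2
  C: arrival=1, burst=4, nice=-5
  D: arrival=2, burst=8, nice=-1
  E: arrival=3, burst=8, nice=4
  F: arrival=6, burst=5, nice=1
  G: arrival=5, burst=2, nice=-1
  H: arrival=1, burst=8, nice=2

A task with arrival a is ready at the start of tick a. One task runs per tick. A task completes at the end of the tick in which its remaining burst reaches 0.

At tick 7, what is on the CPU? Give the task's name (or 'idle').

t=0: ready={A,B} → run B
t=1: ready={A,B,C,H} → run C
t=2: ready={A,B,C,D,H} → run C
t=3: ready={A,B,C,D,E,H} → run C
t=4: ready={A,B,C,D,E,H} → run C
t=5: ready={A,B,D,E,G,H} → run D
t=6: ready={A,B,D,E,F,G,H} → run D
t=7: ready={A,B,D,E,F,G,H} → run D
t=8: ready={A,B,D,E,F,G,H} → run D
t=9: ready={A,B,D,E,F,G,H} → run D
t=10: ready={A,B,D,E,F,G,H} → run D
t=11: ready={A,B,D,E,F,G,H} → run D
t=12: ready={A,B,D,E,F,G,H} → run D
t=13: ready={A,B,E,F,G,H} → run G
t=14: ready={A,B,E,F,G,H} → run G
t=15: ready={A,B,E,F,H} → run F
t=16: ready={A,B,E,F,H} → run F
t=17: ready={A,B,E,F,H} → run F
t=18: ready={A,B,E,F,H} → run F
t=19: ready={A,B,E,F,H} → run F
t=20: ready={A,B,E,H} → run B
t=21: ready={A,E,H} → run H
t=22: ready={A,E,H} → run H
t=23: ready={A,E,H} → run H
t=24: ready={A,E,H} → run H
t=25: ready={A,E,H} → run H
t=26: ready={A,E,H} → run H
t=27: ready={A,E,H} → run H
t=28: ready={A,E,H} → run H
t=29: ready={A,E} → run A
t=30: ready={A,E} → run A
t=31: ready={A,E} → run A
t=32: ready={A,E} → run A
t=33: ready={A,E} → run A
t=34: ready={E} → run E
t=35: ready={E} → run E
t=36: ready={E} → run E
t=37: ready={E} → run E
t=38: ready={E} → run E
t=39: ready={E} → run E
t=40: ready={E} → run E
t=41: ready={E} → run E
t=42: (idle)
t=43: (idle)
t=44: (idle)
t=45: (idle)
t=46: (idle)
t=47: (idle)

running at tick 7 = D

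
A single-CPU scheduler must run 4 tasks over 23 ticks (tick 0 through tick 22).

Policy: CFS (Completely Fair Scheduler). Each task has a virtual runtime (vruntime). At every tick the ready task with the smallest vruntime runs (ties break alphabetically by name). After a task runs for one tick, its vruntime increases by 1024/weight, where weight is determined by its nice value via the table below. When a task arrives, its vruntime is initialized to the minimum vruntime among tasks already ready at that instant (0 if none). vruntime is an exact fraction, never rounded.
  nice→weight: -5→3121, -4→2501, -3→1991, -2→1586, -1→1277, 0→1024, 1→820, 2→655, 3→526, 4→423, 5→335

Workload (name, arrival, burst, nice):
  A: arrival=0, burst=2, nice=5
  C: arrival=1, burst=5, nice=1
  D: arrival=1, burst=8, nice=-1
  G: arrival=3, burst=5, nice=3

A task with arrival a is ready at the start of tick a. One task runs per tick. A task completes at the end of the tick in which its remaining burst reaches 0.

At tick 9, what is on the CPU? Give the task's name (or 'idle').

t=0: vr[A=0] → run A
t=1: vr[A=1024/335 C=1024/335 D=1024/335] → run A
t=2: vr[C=1024/335 D=1024/335] → run C
t=3: vr[C=59136/13735 D=1024/335 G=1024/335] → run D
t=4: vr[C=59136/13735 D=1650688/427795 G=1024/335] → run G
t=5: vr[C=59136/13735 D=1650688/427795 G=440832/88105] → run D
t=6: vr[C=59136/13735 D=1993728/427795 G=440832/88105] → run C
t=7: vr[C=76288/13735 D=1993728/427795 G=440832/88105] → run D
t=8: vr[C=76288/13735 D=2336768/427795 G=440832/88105] → run G
t=9: vr[C=76288/13735 D=2336768/427795 G=612352/88105] → run D
t=10: vr[C=76288/13735 D=2679808/427795 G=612352/88105] → run C
t=11: vr[C=18688/2747 D=2679808/427795 G=612352/88105] → run D
t=12: vr[C=18688/2747 D=3022848/427795 G=612352/88105] → run C
t=13: vr[C=110592/13735 D=3022848/427795 G=612352/88105] → run G
t=14: vr[C=110592/13735 D=3022848/427795 G=783872/88105] → run D
t=15: vr[C=110592/13735 D=3365888/427795 G=783872/88105] → run D
t=16: vr[C=110592/13735 D=3708928/427795 G=783872/88105] → run C
t=17: vr[D=3708928/427795 G=783872/88105] → run D
t=18: vr[G=783872/88105] → run G
t=19: vr[G=955392/88105] → run G
t=20: (idle)
t=21: (idle)
t=22: (idle)

running at tick 9 = D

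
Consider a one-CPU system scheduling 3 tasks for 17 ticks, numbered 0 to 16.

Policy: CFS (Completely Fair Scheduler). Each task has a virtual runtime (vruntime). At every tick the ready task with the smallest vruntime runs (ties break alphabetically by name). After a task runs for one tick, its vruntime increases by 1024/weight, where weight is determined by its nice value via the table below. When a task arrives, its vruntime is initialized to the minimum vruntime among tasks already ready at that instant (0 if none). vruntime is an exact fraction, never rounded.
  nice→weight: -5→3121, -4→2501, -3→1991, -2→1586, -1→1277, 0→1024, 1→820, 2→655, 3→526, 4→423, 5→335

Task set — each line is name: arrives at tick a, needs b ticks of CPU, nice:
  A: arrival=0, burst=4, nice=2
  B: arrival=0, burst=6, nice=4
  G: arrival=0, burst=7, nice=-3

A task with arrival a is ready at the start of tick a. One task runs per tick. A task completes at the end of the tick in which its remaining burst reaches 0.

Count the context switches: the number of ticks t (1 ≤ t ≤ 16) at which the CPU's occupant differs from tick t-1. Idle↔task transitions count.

context switches = 8

t=0: vr[A=0 B=0 G=0] → run A
t=1: vr[A=1024/655 B=0 G=0] → run B
t=2: vr[A=1024/655 B=1024/423 G=0] → run G
t=3: vr[A=1024/655 B=1024/423 G=1024/1991] → run G
t=4: vr[A=1024/655 B=1024/423 G=2048/1991] → run G
t=5: vr[A=1024/655 B=1024/423 G=3072/1991] → run G
t=6: vr[A=1024/655 B=1024/423 G=4096/1991] → run A
t=7: vr[A=2048/655 B=1024/423 G=4096/1991] → run G
t=8: vr[A=2048/655 B=1024/423 G=5120/1991] → run B
t=9: vr[A=2048/655 B=2048/423 G=5120/1991] → run G
t=10: vr[A=2048/655 B=2048/423 G=6144/1991] → run G
t=11: vr[A=2048/655 B=2048/423] → run A
t=12: vr[A=3072/655 B=2048/423] → run A
t=13: vr[B=2048/423] → run B
t=14: vr[B=1024/141] → run B
t=15: vr[B=4096/423] → run B
t=16: vr[B=5120/423] → run B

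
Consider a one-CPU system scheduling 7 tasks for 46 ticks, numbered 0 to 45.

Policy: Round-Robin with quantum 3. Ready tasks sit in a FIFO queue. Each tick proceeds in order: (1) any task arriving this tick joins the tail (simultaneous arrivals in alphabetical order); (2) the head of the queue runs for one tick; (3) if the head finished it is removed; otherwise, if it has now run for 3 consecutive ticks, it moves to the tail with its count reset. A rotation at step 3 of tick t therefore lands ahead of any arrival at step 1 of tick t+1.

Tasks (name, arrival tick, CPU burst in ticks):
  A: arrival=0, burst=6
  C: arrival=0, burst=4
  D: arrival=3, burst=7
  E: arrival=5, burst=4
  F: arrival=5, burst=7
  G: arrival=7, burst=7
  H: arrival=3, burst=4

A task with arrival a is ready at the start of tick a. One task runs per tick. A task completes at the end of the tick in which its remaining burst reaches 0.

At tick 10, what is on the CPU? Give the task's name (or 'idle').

t=0: queue=[A,C] q_used=0 → run A
t=1: queue=[A,C] q_used=1 → run A
t=2: queue=[A,C] q_used=2 → run A
t=3: queue=[C,A,D,H] q_used=0 → run C
t=4: queue=[C,A,D,H] q_used=1 → run C
t=5: queue=[C,A,D,H,E,F] q_used=2 → run C
t=6: queue=[A,D,H,E,F,C] q_used=0 → run A
t=7: queue=[A,D,H,E,F,C,G] q_used=1 → run A
t=8: queue=[A,D,H,E,F,C,G] q_used=2 → run A
t=9: queue=[D,H,E,F,C,G] q_used=0 → run D
t=10: queue=[D,H,E,F,C,G] q_used=1 → run D
t=11: queue=[D,H,E,F,C,G] q_used=2 → run D
t=12: queue=[H,E,F,C,G,D] q_used=0 → run H
t=13: queue=[H,E,F,C,G,D] q_used=1 → run H
t=14: queue=[H,E,F,C,G,D] q_used=2 → run H
t=15: queue=[E,F,C,G,D,H] q_used=0 → run E
t=16: queue=[E,F,C,G,D,H] q_used=1 → run E
t=17: queue=[E,F,C,G,D,H] q_used=2 → run E
t=18: queue=[F,C,G,D,H,E] q_used=0 → run F
t=19: queue=[F,C,G,D,H,E] q_used=1 → run F
t=20: queue=[F,C,G,D,H,E] q_used=2 → run F
t=21: queue=[C,G,D,H,E,F] q_used=0 → run C
t=22: queue=[G,D,H,E,F] q_used=0 → run G
t=23: queue=[G,D,H,E,F] q_used=1 → run G
t=24: queue=[G,D,H,E,F] q_used=2 → run G
t=25: queue=[D,H,E,F,G] q_used=0 → run D
t=26: queue=[D,H,E,F,G] q_used=1 → run D
t=27: queue=[D,H,E,F,G] q_used=2 → run D
t=28: queue=[H,E,F,G,D] q_used=0 → run H
t=29: queue=[E,F,G,D] q_used=0 → run E
t=30: queue=[F,G,D] q_used=0 → run F
t=31: queue=[F,G,D] q_used=1 → run F
t=32: queue=[F,G,D] q_used=2 → run F
t=33: queue=[G,D,F] q_used=0 → run G
t=34: queue=[G,D,F] q_used=1 → run G
t=35: queue=[G,D,F] q_used=2 → run G
t=36: queue=[D,F,G] q_used=0 → run D
t=37: queue=[F,G] q_used=0 → run F
t=38: queue=[G] q_used=0 → run G
t=39: (idle)
t=40: (idle)
t=41: (idle)
t=42: (idle)
t=43: (idle)
t=44: (idle)
t=45: (idle)

running at tick 10 = D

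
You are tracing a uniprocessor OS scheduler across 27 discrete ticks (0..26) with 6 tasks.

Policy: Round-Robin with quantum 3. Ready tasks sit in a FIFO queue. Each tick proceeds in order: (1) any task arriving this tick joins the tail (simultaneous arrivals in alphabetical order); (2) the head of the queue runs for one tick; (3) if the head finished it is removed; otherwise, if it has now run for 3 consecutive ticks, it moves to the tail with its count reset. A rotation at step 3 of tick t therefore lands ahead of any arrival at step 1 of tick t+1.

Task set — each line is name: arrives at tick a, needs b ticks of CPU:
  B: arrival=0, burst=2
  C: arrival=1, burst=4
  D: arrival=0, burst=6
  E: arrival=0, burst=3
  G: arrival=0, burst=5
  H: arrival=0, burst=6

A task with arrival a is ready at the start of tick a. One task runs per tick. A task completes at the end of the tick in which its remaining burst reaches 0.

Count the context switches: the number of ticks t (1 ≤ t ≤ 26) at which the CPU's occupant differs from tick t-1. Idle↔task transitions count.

t=0: queue=[B,D,E,G,H] q_used=0 → run B
t=1: queue=[B,D,E,G,H,C] q_used=1 → run B
t=2: queue=[D,E,G,H,C] q_used=0 → run D
t=3: queue=[D,E,G,H,C] q_used=1 → run D
t=4: queue=[D,E,G,H,C] q_used=2 → run D
t=5: queue=[E,G,H,C,D] q_used=0 → run E
t=6: queue=[E,G,H,C,D] q_used=1 → run E
t=7: queue=[E,G,H,C,D] q_used=2 → run E
t=8: queue=[G,H,C,D] q_used=0 → run G
t=9: queue=[G,H,C,D] q_used=1 → run G
t=10: queue=[G,H,C,D] q_used=2 → run G
t=11: queue=[H,C,D,G] q_used=0 → run H
t=12: queue=[H,C,D,G] q_used=1 → run H
t=13: queue=[H,C,D,G] q_used=2 → run H
t=14: queue=[C,D,G,H] q_used=0 → run C
t=15: queue=[C,D,G,H] q_used=1 → run C
t=16: queue=[C,D,G,H] q_used=2 → run C
t=17: queue=[D,G,H,C] q_used=0 → run D
t=18: queue=[D,G,H,C] q_used=1 → run D
t=19: queue=[D,G,H,C] q_used=2 → run D
t=20: queue=[G,H,C] q_used=0 → run G
t=21: queue=[G,H,C] q_used=1 → run G
t=22: queue=[H,C] q_used=0 → run H
t=23: queue=[H,C] q_used=1 → run H
t=24: queue=[H,C] q_used=2 → run H
t=25: queue=[C] q_used=0 → run C
t=26: (idle)

context switches = 10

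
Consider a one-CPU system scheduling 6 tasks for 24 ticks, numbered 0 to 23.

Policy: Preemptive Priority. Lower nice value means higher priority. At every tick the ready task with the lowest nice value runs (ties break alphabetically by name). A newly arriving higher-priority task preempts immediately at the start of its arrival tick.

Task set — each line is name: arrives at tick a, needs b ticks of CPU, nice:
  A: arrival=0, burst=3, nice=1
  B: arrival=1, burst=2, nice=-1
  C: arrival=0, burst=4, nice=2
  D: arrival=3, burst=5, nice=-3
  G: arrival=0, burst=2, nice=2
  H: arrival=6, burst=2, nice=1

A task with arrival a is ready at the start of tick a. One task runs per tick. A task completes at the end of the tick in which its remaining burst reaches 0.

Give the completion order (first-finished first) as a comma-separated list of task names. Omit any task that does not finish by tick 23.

completion order = B, D, A, H, C, G

t=0: ready={A,C,G} → run A
t=1: ready={A,B,C,G} → run B
t=2: ready={A,B,C,G} → run B
t=3: ready={A,C,D,G} → run D
t=4: ready={A,C,D,G} → run D
t=5: ready={A,C,D,G} → run D
t=6: ready={A,C,D,G,H} → run D
t=7: ready={A,C,D,G,H} → run D
t=8: ready={A,C,G,H} → run A
t=9: ready={A,C,G,H} → run A
t=10: ready={C,G,H} → run H
t=11: ready={C,G,H} → run H
t=12: ready={C,G} → run C
t=13: ready={C,G} → run C
t=14: ready={C,G} → run C
t=15: ready={C,G} → run C
t=16: ready={G} → run G
t=17: ready={G} → run G
t=18: (idle)
t=19: (idle)
t=20: (idle)
t=21: (idle)
t=22: (idle)
t=23: (idle)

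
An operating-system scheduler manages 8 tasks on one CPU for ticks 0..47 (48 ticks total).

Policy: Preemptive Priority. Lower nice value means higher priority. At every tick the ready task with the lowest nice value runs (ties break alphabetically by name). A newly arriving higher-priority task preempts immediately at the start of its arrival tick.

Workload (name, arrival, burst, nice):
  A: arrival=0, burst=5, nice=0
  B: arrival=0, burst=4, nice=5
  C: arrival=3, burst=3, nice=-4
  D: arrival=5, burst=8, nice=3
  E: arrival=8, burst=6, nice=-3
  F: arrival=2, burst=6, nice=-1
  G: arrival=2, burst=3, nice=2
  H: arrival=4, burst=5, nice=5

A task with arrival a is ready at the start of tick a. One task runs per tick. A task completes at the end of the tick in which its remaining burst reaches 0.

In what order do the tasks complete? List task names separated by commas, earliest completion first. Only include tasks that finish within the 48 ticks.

completion order = C, E, F, A, G, D, B, H

t=0: ready={A,B} → run A
t=1: ready={A,B} → run A
t=2: ready={A,B,F,G} → run F
t=3: ready={A,B,C,F,G} → run C
t=4: ready={A,B,C,F,G,H} → run C
t=5: ready={A,B,C,D,F,G,H} → run C
t=6: ready={A,B,D,F,G,H} → run F
t=7: ready={A,B,D,F,G,H} → run F
t=8: ready={A,B,D,E,F,G,H} → run E
t=9: ready={A,B,D,E,F,G,H} → run E
t=10: ready={A,B,D,E,F,G,H} → run E
t=11: ready={A,B,D,E,F,G,H} → run E
t=12: ready={A,B,D,E,F,G,H} → run E
t=13: ready={A,B,D,E,F,G,H} → run E
t=14: ready={A,B,D,F,G,H} → run F
t=15: ready={A,B,D,F,G,H} → run F
t=16: ready={A,B,D,F,G,H} → run F
t=17: ready={A,B,D,G,H} → run A
t=18: ready={A,B,D,G,H} → run A
t=19: ready={A,B,D,G,H} → run A
t=20: ready={B,D,G,H} → run G
t=21: ready={B,D,G,H} → run G
t=22: ready={B,D,G,H} → run G
t=23: ready={B,D,H} → run D
t=24: ready={B,D,H} → run D
t=25: ready={B,D,H} → run D
t=26: ready={B,D,H} → run D
t=27: ready={B,D,H} → run D
t=28: ready={B,D,H} → run D
t=29: ready={B,D,H} → run D
t=30: ready={B,D,H} → run D
t=31: ready={B,H} → run B
t=32: ready={B,H} → run B
t=33: ready={B,H} → run B
t=34: ready={B,H} → run B
t=35: ready={H} → run H
t=36: ready={H} → run H
t=37: ready={H} → run H
t=38: ready={H} → run H
t=39: ready={H} → run H
t=40: (idle)
t=41: (idle)
t=42: (idle)
t=43: (idle)
t=44: (idle)
t=45: (idle)
t=46: (idle)
t=47: (idle)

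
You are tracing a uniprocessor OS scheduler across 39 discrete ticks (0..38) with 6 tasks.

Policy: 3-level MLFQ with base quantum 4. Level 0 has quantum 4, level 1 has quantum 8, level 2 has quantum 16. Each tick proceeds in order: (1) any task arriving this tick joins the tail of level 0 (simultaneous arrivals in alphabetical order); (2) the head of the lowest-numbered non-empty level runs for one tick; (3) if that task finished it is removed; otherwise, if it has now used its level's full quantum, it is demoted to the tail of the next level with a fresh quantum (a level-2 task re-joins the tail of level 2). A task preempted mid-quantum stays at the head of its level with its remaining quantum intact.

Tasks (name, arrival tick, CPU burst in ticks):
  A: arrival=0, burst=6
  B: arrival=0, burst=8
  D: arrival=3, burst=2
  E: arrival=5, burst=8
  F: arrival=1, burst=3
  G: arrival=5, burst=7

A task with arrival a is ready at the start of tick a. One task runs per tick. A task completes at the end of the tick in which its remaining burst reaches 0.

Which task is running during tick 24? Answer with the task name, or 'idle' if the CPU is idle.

running at tick 24 = B

t=0: L0/L1/L2 = AB/-/- → run A
t=1: L0/L1/L2 = ABF/-/- → run A
t=2: L0/L1/L2 = ABF/-/- → run A
t=3: L0/L1/L2 = ABFD/-/- → run A
t=4: L0/L1/L2 = BFD/A/- → run B
t=5: L0/L1/L2 = BFDEG/A/- → run B
t=6: L0/L1/L2 = BFDEG/A/- → run B
t=7: L0/L1/L2 = BFDEG/A/- → run B
t=8: L0/L1/L2 = FDEG/AB/- → run F
t=9: L0/L1/L2 = FDEG/AB/- → run F
t=10: L0/L1/L2 = FDEG/AB/- → run F
t=11: L0/L1/L2 = DEG/AB/- → run D
t=12: L0/L1/L2 = DEG/AB/- → run D
t=13: L0/L1/L2 = EG/AB/- → run E
t=14: L0/L1/L2 = EG/AB/- → run E
t=15: L0/L1/L2 = EG/AB/- → run E
t=16: L0/L1/L2 = EG/AB/- → run E
t=17: L0/L1/L2 = G/ABE/- → run G
t=18: L0/L1/L2 = G/ABE/- → run G
t=19: L0/L1/L2 = G/ABE/- → run G
t=20: L0/L1/L2 = G/ABE/- → run G
t=21: L0/L1/L2 = -/ABEG/- → run A
t=22: L0/L1/L2 = -/ABEG/- → run A
t=23: L0/L1/L2 = -/BEG/- → run B
t=24: L0/L1/L2 = -/BEG/- → run B
t=25: L0/L1/L2 = -/BEG/- → run B
t=26: L0/L1/L2 = -/BEG/- → run B
t=27: L0/L1/L2 = -/EG/- → run E
t=28: L0/L1/L2 = -/EG/- → run E
t=29: L0/L1/L2 = -/EG/- → run E
t=30: L0/L1/L2 = -/EG/- → run E
t=31: L0/L1/L2 = -/G/- → run G
t=32: L0/L1/L2 = -/G/- → run G
t=33: L0/L1/L2 = -/G/- → run G
t=34: (idle)
t=35: (idle)
t=36: (idle)
t=37: (idle)
t=38: (idle)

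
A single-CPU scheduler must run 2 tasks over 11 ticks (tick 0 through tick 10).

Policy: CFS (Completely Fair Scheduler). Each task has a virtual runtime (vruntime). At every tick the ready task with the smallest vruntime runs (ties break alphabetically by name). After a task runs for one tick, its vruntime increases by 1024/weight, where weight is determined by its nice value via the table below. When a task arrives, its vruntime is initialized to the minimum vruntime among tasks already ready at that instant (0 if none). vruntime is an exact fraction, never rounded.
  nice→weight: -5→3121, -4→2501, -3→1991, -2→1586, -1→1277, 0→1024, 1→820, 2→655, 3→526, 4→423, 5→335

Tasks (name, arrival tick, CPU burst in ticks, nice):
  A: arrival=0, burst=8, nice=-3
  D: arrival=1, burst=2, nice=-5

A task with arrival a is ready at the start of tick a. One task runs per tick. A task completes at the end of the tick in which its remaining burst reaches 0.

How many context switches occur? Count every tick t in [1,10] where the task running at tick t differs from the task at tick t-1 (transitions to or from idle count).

context switches = 3

t=0: vr[A=0] → run A
t=1: vr[A=1024/1991 D=1024/1991] → run A
t=2: vr[A=2048/1991 D=1024/1991] → run D
t=3: vr[A=2048/1991 D=5234688/6213911] → run D
t=4: vr[A=2048/1991] → run A
t=5: vr[A=3072/1991] → run A
t=6: vr[A=4096/1991] → run A
t=7: vr[A=5120/1991] → run A
t=8: vr[A=6144/1991] → run A
t=9: vr[A=7168/1991] → run A
t=10: (idle)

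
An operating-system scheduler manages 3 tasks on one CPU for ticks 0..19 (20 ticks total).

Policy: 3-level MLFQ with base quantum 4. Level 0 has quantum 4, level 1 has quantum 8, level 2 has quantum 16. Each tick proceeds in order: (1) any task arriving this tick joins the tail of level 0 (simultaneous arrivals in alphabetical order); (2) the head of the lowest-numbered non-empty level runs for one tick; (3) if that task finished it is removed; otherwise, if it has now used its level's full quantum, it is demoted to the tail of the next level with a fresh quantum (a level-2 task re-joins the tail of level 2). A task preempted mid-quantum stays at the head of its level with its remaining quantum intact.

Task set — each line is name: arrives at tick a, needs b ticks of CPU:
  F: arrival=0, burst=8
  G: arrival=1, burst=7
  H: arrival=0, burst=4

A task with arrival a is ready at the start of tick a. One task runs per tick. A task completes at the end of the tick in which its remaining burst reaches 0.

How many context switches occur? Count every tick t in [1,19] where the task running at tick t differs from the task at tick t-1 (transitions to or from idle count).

context switches = 5

t=0: L0/L1/L2 = FH/-/- → run F
t=1: L0/L1/L2 = FHG/-/- → run F
t=2: L0/L1/L2 = FHG/-/- → run F
t=3: L0/L1/L2 = FHG/-/- → run F
t=4: L0/L1/L2 = HG/F/- → run H
t=5: L0/L1/L2 = HG/F/- → run H
t=6: L0/L1/L2 = HG/F/- → run H
t=7: L0/L1/L2 = HG/F/- → run H
t=8: L0/L1/L2 = G/F/- → run G
t=9: L0/L1/L2 = G/F/- → run G
t=10: L0/L1/L2 = G/F/- → run G
t=11: L0/L1/L2 = G/F/- → run G
t=12: L0/L1/L2 = -/FG/- → run F
t=13: L0/L1/L2 = -/FG/- → run F
t=14: L0/L1/L2 = -/FG/- → run F
t=15: L0/L1/L2 = -/FG/- → run F
t=16: L0/L1/L2 = -/G/- → run G
t=17: L0/L1/L2 = -/G/- → run G
t=18: L0/L1/L2 = -/G/- → run G
t=19: (idle)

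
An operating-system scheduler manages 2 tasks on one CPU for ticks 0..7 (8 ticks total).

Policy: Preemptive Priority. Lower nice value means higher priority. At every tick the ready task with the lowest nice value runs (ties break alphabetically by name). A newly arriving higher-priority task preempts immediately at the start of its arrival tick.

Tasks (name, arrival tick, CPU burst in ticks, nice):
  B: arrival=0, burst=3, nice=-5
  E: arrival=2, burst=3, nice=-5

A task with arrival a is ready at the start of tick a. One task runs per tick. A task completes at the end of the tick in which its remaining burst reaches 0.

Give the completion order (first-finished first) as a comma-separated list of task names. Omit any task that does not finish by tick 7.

t=0: ready={B} → run B
t=1: ready={B} → run B
t=2: ready={B,E} → run B
t=3: ready={E} → run E
t=4: ready={E} → run E
t=5: ready={E} → run E
t=6: (idle)
t=7: (idle)

completion order = B, E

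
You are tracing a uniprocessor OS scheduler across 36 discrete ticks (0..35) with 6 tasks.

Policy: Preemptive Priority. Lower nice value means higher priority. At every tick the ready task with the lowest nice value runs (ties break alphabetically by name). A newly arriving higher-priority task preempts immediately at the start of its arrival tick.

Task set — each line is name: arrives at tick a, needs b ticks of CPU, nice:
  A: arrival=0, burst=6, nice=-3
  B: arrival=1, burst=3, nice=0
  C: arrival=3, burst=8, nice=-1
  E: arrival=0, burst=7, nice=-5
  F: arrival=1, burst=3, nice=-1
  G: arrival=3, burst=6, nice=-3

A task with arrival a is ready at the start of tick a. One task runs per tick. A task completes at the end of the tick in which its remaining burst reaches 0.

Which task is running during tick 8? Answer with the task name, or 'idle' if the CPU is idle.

running at tick 8 = A

t=0: ready={A,E} → run E
t=1: ready={A,B,E,F} → run E
t=2: ready={A,B,E,F} → run E
t=3: ready={A,B,C,E,F,G} → run E
t=4: ready={A,B,C,E,F,G} → run E
t=5: ready={A,B,C,E,F,G} → run E
t=6: ready={A,B,C,E,F,G} → run E
t=7: ready={A,B,C,F,G} → run A
t=8: ready={A,B,C,F,G} → run A
t=9: ready={A,B,C,F,G} → run A
t=10: ready={A,B,C,F,G} → run A
t=11: ready={A,B,C,F,G} → run A
t=12: ready={A,B,C,F,G} → run A
t=13: ready={B,C,F,G} → run G
t=14: ready={B,C,F,G} → run G
t=15: ready={B,C,F,G} → run G
t=16: ready={B,C,F,G} → run G
t=17: ready={B,C,F,G} → run G
t=18: ready={B,C,F,G} → run G
t=19: ready={B,C,F} → run C
t=20: ready={B,C,F} → run C
t=21: ready={B,C,F} → run C
t=22: ready={B,C,F} → run C
t=23: ready={B,C,F} → run C
t=24: ready={B,C,F} → run C
t=25: ready={B,C,F} → run C
t=26: ready={B,C,F} → run C
t=27: ready={B,F} → run F
t=28: ready={B,F} → run F
t=29: ready={B,F} → run F
t=30: ready={B} → run B
t=31: ready={B} → run B
t=32: ready={B} → run B
t=33: (idle)
t=34: (idle)
t=35: (idle)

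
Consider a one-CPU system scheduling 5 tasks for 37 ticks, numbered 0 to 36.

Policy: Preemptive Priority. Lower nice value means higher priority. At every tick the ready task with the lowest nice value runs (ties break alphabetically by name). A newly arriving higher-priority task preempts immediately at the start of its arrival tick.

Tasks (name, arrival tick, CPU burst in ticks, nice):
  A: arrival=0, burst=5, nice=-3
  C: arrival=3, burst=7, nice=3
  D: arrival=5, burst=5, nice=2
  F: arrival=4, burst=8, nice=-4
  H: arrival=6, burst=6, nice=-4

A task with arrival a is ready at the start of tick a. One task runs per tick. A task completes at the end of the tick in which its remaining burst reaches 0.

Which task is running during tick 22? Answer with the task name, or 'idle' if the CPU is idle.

t=0: ready={A} → run A
t=1: ready={A} → run A
t=2: ready={A} → run A
t=3: ready={A,C} → run A
t=4: ready={A,C,F} → run F
t=5: ready={A,C,D,F} → run F
t=6: ready={A,C,D,F,H} → run F
t=7: ready={A,C,D,F,H} → run F
t=8: ready={A,C,D,F,H} → run F
t=9: ready={A,C,D,F,H} → run F
t=10: ready={A,C,D,F,H} → run F
t=11: ready={A,C,D,F,H} → run F
t=12: ready={A,C,D,H} → run H
t=13: ready={A,C,D,H} → run H
t=14: ready={A,C,D,H} → run H
t=15: ready={A,C,D,H} → run H
t=16: ready={A,C,D,H} → run H
t=17: ready={A,C,D,H} → run H
t=18: ready={A,C,D} → run A
t=19: ready={C,D} → run D
t=20: ready={C,D} → run D
t=21: ready={C,D} → run D
t=22: ready={C,D} → run D
t=23: ready={C,D} → run D
t=24: ready={C} → run C
t=25: ready={C} → run C
t=26: ready={C} → run C
t=27: ready={C} → run C
t=28: ready={C} → run C
t=29: ready={C} → run C
t=30: ready={C} → run C
t=31: (idle)
t=32: (idle)
t=33: (idle)
t=34: (idle)
t=35: (idle)
t=36: (idle)

running at tick 22 = D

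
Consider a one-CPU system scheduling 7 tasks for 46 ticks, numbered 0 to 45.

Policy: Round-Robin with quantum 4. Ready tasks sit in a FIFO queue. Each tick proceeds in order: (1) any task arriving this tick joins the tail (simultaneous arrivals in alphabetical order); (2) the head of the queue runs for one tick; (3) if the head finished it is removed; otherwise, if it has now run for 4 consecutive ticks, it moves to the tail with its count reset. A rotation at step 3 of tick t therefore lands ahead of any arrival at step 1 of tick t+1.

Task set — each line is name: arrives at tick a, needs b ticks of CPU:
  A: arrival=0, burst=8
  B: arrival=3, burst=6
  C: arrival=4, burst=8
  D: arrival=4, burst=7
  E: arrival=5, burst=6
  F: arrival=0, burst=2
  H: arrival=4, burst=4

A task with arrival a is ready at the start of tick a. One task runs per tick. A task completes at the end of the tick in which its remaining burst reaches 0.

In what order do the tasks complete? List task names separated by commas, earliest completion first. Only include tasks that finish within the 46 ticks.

t=0: queue=[A,F] q_used=0 → run A
t=1: queue=[A,F] q_used=1 → run A
t=2: queue=[A,F] q_used=2 → run A
t=3: queue=[A,F,B] q_used=3 → run A
t=4: queue=[F,B,A,C,D,H] q_used=0 → run F
t=5: queue=[F,B,A,C,D,H,E] q_used=1 → run F
t=6: queue=[B,A,C,D,H,E] q_used=0 → run B
t=7: queue=[B,A,C,D,H,E] q_used=1 → run B
t=8: queue=[B,A,C,D,H,E] q_used=2 → run B
t=9: queue=[B,A,C,D,H,E] q_used=3 → run B
t=10: queue=[A,C,D,H,E,B] q_used=0 → run A
t=11: queue=[A,C,D,H,E,B] q_used=1 → run A
t=12: queue=[A,C,D,H,E,B] q_used=2 → run A
t=13: queue=[A,C,D,H,E,B] q_used=3 → run A
t=14: queue=[C,D,H,E,B] q_used=0 → run C
t=15: queue=[C,D,H,E,B] q_used=1 → run C
t=16: queue=[C,D,H,E,B] q_used=2 → run C
t=17: queue=[C,D,H,E,B] q_used=3 → run C
t=18: queue=[D,H,E,B,C] q_used=0 → run D
t=19: queue=[D,H,E,B,C] q_used=1 → run D
t=20: queue=[D,H,E,B,C] q_used=2 → run D
t=21: queue=[D,H,E,B,C] q_used=3 → run D
t=22: queue=[H,E,B,C,D] q_used=0 → run H
t=23: queue=[H,E,B,C,D] q_used=1 → run H
t=24: queue=[H,E,B,C,D] q_used=2 → run H
t=25: queue=[H,E,B,C,D] q_used=3 → run H
t=26: queue=[E,B,C,D] q_used=0 → run E
t=27: queue=[E,B,C,D] q_used=1 → run E
t=28: queue=[E,B,C,D] q_used=2 → run E
t=29: queue=[E,B,C,D] q_used=3 → run E
t=30: queue=[B,C,D,E] q_used=0 → run B
t=31: queue=[B,C,D,E] q_used=1 → run B
t=32: queue=[C,D,E] q_used=0 → run C
t=33: queue=[C,D,E] q_used=1 → run C
t=34: queue=[C,D,E] q_used=2 → run C
t=35: queue=[C,D,E] q_used=3 → run C
t=36: queue=[D,E] q_used=0 → run D
t=37: queue=[D,E] q_used=1 → run D
t=38: queue=[D,E] q_used=2 → run D
t=39: queue=[E] q_used=0 → run E
t=40: queue=[E] q_used=1 → run E
t=41: (idle)
t=42: (idle)
t=43: (idle)
t=44: (idle)
t=45: (idle)

completion order = F, A, H, B, C, D, E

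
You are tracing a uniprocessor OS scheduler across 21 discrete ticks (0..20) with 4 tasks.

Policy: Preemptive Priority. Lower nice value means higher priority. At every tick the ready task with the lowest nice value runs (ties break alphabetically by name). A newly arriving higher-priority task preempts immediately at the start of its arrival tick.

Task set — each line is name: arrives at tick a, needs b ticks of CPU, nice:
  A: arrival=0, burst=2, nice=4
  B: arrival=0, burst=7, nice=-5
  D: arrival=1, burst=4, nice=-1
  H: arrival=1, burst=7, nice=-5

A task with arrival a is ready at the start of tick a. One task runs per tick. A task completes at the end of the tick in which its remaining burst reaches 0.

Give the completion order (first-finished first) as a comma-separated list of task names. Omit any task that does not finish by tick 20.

completion order = B, H, D, A

t=0: ready={A,B} → run B
t=1: ready={A,B,D,H} → run B
t=2: ready={A,B,D,H} → run B
t=3: ready={A,B,D,H} → run B
t=4: ready={A,B,D,H} → run B
t=5: ready={A,B,D,H} → run B
t=6: ready={A,B,D,H} → run B
t=7: ready={A,D,H} → run H
t=8: ready={A,D,H} → run H
t=9: ready={A,D,H} → run H
t=10: ready={A,D,H} → run H
t=11: ready={A,D,H} → run H
t=12: ready={A,D,H} → run H
t=13: ready={A,D,H} → run H
t=14: ready={A,D} → run D
t=15: ready={A,D} → run D
t=16: ready={A,D} → run D
t=17: ready={A,D} → run D
t=18: ready={A} → run A
t=19: ready={A} → run A
t=20: (idle)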